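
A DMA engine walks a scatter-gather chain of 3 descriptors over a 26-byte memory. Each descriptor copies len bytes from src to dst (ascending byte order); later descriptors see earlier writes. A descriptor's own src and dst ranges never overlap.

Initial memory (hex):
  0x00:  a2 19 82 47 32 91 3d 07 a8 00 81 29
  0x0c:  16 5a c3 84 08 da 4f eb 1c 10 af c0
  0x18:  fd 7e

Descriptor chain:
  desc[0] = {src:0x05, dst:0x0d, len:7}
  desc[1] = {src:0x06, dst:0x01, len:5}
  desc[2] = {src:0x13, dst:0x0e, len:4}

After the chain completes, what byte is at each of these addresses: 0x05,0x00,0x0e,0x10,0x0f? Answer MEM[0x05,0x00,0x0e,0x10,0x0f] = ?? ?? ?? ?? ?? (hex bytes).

[0] 0x05->0x0d len=7 : 91 3d 07 a8 00 81 29
[1] 0x06->0x01 len=5 : 3d 07 a8 00 81
[2] 0x13->0x0e len=4 : 29 1c 10 af
query mem[0x05]=0x81, mem[0x00]=0xa2, mem[0x0e]=0x29, mem[0x10]=0x10, mem[0x0f]=0x1c

MEM[0x05,0x00,0x0e,0x10,0x0f] = 81 a2 29 10 1c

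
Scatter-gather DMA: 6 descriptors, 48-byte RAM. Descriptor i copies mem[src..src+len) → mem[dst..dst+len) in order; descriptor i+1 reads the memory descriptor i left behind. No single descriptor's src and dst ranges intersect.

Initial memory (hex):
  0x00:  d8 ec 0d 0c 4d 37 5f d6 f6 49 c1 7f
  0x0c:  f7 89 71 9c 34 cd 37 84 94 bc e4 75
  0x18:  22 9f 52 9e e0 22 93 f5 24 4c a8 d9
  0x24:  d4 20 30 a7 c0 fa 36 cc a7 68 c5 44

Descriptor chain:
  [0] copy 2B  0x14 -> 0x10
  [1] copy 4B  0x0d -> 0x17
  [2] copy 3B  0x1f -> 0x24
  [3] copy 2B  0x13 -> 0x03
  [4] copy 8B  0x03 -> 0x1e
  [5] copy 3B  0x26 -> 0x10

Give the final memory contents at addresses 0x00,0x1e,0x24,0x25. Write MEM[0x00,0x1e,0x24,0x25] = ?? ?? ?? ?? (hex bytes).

MEM[0x00,0x1e,0x24,0x25] = d8 84 49 c1

#0 dst[0x10+2] := {0x94,0xbc}
#1 dst[0x17+4] := {0x89,0x71,0x9c,0x94}
#2 dst[0x24+3] := {0xf5,0x24,0x4c}
#3 dst[0x03+2] := {0x84,0x94}
#4 dst[0x1e+8] := {0x84,0x94,0x37,0x5f,0xd6,0xf6,0x49,0xc1}
#5 dst[0x10+3] := {0x4c,0xa7,0xc0}
query mem[0x00]=0xd8, mem[0x1e]=0x84, mem[0x24]=0x49, mem[0x25]=0xc1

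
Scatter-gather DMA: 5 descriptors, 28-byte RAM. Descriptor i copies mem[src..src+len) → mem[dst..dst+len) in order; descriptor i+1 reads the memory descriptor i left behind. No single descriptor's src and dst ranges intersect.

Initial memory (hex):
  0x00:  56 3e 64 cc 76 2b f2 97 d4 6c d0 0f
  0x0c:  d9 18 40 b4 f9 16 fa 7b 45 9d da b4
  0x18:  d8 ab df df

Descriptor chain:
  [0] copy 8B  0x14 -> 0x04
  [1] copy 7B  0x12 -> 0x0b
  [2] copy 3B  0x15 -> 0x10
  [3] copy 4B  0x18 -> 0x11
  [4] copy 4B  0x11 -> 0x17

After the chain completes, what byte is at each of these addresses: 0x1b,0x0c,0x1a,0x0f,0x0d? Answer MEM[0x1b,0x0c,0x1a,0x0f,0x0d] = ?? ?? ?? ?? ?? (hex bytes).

#0 dst[0x04+8] := {0x45,0x9d,0xda,0xb4,0xd8,0xab,0xdf,0xdf}
#1 dst[0x0b+7] := {0xfa,0x7b,0x45,0x9d,0xda,0xb4,0xd8}
#2 dst[0x10+3] := {0x9d,0xda,0xb4}
#3 dst[0x11+4] := {0xd8,0xab,0xdf,0xdf}
#4 dst[0x17+4] := {0xd8,0xab,0xdf,0xdf}
query mem[0x1b]=0xdf, mem[0x0c]=0x7b, mem[0x1a]=0xdf, mem[0x0f]=0xda, mem[0x0d]=0x45

MEM[0x1b,0x0c,0x1a,0x0f,0x0d] = df 7b df da 45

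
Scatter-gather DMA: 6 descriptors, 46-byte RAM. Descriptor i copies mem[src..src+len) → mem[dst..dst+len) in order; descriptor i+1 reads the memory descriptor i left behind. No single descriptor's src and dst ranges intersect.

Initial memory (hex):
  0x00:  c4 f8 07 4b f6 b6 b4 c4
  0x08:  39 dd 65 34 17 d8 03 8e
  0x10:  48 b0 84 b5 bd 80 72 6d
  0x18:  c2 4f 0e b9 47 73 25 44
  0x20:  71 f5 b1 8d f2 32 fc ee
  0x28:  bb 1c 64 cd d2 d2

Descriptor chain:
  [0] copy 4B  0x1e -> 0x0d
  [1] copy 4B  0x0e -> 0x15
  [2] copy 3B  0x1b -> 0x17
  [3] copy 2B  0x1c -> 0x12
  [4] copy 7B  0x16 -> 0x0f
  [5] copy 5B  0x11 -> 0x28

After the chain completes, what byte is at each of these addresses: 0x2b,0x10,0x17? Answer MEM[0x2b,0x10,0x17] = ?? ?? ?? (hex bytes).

MEM[0x2b,0x10,0x17] = b9 b9 b9

D0: mem[0x0d..0x10] <- [25 44 71 f5]
D1: mem[0x15..0x18] <- [44 71 f5 b0]
D2: mem[0x17..0x19] <- [b9 47 73]
D3: mem[0x12..0x13] <- [47 73]
D4: mem[0x0f..0x15] <- [71 b9 47 73 0e b9 47]
D5: mem[0x28..0x2c] <- [47 73 0e b9 47]
query mem[0x2b]=0xb9, mem[0x10]=0xb9, mem[0x17]=0xb9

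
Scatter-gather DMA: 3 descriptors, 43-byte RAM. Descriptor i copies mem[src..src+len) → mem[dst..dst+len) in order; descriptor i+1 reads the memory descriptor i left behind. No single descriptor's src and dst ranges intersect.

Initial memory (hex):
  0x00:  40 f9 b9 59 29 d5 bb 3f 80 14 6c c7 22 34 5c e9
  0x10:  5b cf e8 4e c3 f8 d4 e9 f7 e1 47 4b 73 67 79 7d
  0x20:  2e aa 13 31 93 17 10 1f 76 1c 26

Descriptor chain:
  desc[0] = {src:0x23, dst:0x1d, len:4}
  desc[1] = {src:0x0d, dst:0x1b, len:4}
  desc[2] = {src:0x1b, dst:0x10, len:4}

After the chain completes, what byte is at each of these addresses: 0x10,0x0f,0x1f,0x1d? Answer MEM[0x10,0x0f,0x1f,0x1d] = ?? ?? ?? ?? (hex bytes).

#0 dst[0x1d+4] := {0x31,0x93,0x17,0x10}
#1 dst[0x1b+4] := {0x34,0x5c,0xe9,0x5b}
#2 dst[0x10+4] := {0x34,0x5c,0xe9,0x5b}
query mem[0x10]=0x34, mem[0x0f]=0xe9, mem[0x1f]=0x17, mem[0x1d]=0xe9

MEM[0x10,0x0f,0x1f,0x1d] = 34 e9 17 e9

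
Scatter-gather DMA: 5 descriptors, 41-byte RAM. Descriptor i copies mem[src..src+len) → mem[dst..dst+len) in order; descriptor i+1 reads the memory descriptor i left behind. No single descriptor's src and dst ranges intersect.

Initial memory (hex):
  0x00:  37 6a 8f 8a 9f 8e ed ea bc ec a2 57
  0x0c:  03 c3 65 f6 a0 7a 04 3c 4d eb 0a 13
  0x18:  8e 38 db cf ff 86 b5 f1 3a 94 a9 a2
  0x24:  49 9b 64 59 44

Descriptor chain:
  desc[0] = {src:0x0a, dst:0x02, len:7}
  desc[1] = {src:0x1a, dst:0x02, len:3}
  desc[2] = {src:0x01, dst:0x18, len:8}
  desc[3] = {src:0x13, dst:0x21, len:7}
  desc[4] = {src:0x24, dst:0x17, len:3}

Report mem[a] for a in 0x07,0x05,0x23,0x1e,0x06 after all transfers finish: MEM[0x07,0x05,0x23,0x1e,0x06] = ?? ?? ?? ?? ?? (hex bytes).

MEM[0x07,0x05,0x23,0x1e,0x06] = f6 c3 eb f6 65

D0: mem[0x02..0x08] <- [a2 57 03 c3 65 f6 a0]
D1: mem[0x02..0x04] <- [db cf ff]
D2: mem[0x18..0x1f] <- [6a db cf ff c3 65 f6 a0]
D3: mem[0x21..0x27] <- [3c 4d eb 0a 13 6a db]
D4: mem[0x17..0x19] <- [0a 13 6a]
query mem[0x07]=0xf6, mem[0x05]=0xc3, mem[0x23]=0xeb, mem[0x1e]=0xf6, mem[0x06]=0x65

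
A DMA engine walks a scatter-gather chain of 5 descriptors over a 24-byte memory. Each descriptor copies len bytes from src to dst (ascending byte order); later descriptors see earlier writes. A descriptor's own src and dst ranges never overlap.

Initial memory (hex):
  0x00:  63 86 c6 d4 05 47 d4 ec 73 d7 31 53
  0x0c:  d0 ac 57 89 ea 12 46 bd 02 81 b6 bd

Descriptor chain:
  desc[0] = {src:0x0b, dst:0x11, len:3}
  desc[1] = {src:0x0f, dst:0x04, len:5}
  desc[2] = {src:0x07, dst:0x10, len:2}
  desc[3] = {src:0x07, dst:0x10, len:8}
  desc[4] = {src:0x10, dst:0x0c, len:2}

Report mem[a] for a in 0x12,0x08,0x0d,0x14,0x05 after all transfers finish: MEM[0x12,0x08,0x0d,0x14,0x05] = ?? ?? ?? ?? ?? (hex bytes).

[0] 0x0b->0x11 len=3 : 53 d0 ac
[1] 0x0f->0x04 len=5 : 89 ea 53 d0 ac
[2] 0x07->0x10 len=2 : d0 ac
[3] 0x07->0x10 len=8 : d0 ac d7 31 53 d0 ac 57
[4] 0x10->0x0c len=2 : d0 ac
query mem[0x12]=0xd7, mem[0x08]=0xac, mem[0x0d]=0xac, mem[0x14]=0x53, mem[0x05]=0xea

MEM[0x12,0x08,0x0d,0x14,0x05] = d7 ac ac 53 ea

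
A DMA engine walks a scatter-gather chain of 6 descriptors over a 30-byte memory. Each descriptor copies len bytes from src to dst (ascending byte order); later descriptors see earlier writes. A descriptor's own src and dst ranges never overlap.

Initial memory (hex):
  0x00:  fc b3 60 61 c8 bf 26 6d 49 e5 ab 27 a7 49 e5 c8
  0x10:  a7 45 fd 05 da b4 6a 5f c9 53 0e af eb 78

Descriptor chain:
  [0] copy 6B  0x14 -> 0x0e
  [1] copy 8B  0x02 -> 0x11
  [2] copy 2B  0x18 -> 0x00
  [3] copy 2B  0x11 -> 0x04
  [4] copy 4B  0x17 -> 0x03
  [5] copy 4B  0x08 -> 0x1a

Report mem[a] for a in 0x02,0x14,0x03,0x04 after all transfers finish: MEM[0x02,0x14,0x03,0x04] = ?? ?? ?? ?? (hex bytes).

MEM[0x02,0x14,0x03,0x04] = 60 bf 49 e5

  after D0: wrote 6B at 0x0e = dab46a5fc953
  after D1: wrote 8B at 0x11 = 6061c8bf266d49e5
  after D2: wrote 2B at 0x00 = e553
  after D3: wrote 2B at 0x04 = 6061
  after D4: wrote 4B at 0x03 = 49e5530e
  after D5: wrote 4B at 0x1a = 49e5ab27
query mem[0x02]=0x60, mem[0x14]=0xbf, mem[0x03]=0x49, mem[0x04]=0xe5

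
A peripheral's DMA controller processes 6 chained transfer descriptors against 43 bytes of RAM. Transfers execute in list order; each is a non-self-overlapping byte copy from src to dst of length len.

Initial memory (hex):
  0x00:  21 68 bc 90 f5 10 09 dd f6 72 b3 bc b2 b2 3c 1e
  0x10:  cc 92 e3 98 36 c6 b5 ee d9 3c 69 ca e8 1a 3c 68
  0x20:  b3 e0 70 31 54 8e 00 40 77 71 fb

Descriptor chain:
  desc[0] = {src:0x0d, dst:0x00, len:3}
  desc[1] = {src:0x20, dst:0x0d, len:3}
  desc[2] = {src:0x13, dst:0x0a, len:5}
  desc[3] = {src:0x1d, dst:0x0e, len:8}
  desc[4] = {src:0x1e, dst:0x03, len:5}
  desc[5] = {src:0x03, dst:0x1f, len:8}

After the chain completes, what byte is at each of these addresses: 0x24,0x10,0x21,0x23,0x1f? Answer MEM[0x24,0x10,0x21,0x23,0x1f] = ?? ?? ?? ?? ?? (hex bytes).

[0] 0x0d->0x00 len=3 : b2 3c 1e
[1] 0x20->0x0d len=3 : b3 e0 70
[2] 0x13->0x0a len=5 : 98 36 c6 b5 ee
[3] 0x1d->0x0e len=8 : 1a 3c 68 b3 e0 70 31 54
[4] 0x1e->0x03 len=5 : 3c 68 b3 e0 70
[5] 0x03->0x1f len=8 : 3c 68 b3 e0 70 f6 72 98
query mem[0x24]=0xf6, mem[0x10]=0x68, mem[0x21]=0xb3, mem[0x23]=0x70, mem[0x1f]=0x3c

MEM[0x24,0x10,0x21,0x23,0x1f] = f6 68 b3 70 3c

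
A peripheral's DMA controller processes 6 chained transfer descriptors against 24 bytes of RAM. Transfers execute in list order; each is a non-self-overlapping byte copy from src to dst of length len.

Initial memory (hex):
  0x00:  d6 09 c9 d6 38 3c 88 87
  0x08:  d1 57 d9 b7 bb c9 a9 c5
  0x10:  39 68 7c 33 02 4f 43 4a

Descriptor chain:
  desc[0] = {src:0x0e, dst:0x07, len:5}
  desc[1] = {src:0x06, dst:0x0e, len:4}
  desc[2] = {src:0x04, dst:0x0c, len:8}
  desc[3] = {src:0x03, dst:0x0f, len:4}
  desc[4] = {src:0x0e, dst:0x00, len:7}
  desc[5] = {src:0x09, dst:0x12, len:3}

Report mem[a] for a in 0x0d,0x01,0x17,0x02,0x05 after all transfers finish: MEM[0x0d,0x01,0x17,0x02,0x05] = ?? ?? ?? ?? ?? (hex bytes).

  after D0: wrote 5B at 0x07 = a9c539687c
  after D1: wrote 4B at 0x0e = 88a9c539
  after D2: wrote 8B at 0x0c = 383c88a9c539687c
  after D3: wrote 4B at 0x0f = d6383c88
  after D4: wrote 7B at 0x00 = 88d6383c887c02
  after D5: wrote 3B at 0x12 = 39687c
query mem[0x0d]=0x3c, mem[0x01]=0xd6, mem[0x17]=0x4a, mem[0x02]=0x38, mem[0x05]=0x7c

MEM[0x0d,0x01,0x17,0x02,0x05] = 3c d6 4a 38 7c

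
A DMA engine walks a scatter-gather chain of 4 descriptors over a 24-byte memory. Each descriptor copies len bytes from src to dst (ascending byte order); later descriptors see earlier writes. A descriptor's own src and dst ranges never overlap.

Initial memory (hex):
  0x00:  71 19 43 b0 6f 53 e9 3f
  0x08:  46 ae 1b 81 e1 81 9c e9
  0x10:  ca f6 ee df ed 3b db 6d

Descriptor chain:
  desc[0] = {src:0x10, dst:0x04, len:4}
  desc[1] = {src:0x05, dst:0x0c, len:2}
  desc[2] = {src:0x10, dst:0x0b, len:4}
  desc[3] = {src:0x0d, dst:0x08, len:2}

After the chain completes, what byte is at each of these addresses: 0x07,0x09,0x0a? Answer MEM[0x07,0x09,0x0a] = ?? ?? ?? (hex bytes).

D0: mem[0x04..0x07] <- [ca f6 ee df]
D1: mem[0x0c..0x0d] <- [f6 ee]
D2: mem[0x0b..0x0e] <- [ca f6 ee df]
D3: mem[0x08..0x09] <- [ee df]
query mem[0x07]=0xdf, mem[0x09]=0xdf, mem[0x0a]=0x1b

MEM[0x07,0x09,0x0a] = df df 1b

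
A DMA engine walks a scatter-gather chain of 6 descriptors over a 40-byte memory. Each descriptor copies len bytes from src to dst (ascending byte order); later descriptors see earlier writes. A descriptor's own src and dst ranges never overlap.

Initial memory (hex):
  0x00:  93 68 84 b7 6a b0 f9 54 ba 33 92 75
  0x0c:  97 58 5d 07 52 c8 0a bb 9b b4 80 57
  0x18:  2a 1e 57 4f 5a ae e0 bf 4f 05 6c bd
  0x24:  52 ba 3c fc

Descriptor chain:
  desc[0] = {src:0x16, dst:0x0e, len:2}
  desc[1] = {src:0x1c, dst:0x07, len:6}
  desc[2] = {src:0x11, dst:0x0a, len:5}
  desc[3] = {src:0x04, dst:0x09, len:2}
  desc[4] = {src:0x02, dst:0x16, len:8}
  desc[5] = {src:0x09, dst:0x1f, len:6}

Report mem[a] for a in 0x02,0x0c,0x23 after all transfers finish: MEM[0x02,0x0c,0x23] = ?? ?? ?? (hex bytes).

MEM[0x02,0x0c,0x23] = 84 bb 9b

  after D0: wrote 2B at 0x0e = 8057
  after D1: wrote 6B at 0x07 = 5aaee0bf4f05
  after D2: wrote 5B at 0x0a = c80abb9bb4
  after D3: wrote 2B at 0x09 = 6ab0
  after D4: wrote 8B at 0x16 = 84b76ab0f95aae6a
  after D5: wrote 6B at 0x1f = 6ab00abb9bb4
query mem[0x02]=0x84, mem[0x0c]=0xbb, mem[0x23]=0x9b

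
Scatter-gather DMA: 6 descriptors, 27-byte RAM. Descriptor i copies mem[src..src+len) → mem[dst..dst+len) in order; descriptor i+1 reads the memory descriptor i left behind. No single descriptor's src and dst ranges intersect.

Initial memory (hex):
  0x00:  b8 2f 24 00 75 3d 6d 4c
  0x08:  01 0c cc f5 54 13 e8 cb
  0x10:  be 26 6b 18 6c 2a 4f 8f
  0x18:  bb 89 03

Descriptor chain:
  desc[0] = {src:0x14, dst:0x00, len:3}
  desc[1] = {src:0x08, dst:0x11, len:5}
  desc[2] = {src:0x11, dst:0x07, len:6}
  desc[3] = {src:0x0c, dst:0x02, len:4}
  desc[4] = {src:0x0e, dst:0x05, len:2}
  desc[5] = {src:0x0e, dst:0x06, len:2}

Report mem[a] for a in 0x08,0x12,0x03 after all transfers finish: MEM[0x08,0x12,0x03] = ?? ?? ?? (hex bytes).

  after D0: wrote 3B at 0x00 = 6c2a4f
  after D1: wrote 5B at 0x11 = 010cccf554
  after D2: wrote 6B at 0x07 = 010cccf5544f
  after D3: wrote 4B at 0x02 = 4f13e8cb
  after D4: wrote 2B at 0x05 = e8cb
  after D5: wrote 2B at 0x06 = e8cb
query mem[0x08]=0x0c, mem[0x12]=0x0c, mem[0x03]=0x13

MEM[0x08,0x12,0x03] = 0c 0c 13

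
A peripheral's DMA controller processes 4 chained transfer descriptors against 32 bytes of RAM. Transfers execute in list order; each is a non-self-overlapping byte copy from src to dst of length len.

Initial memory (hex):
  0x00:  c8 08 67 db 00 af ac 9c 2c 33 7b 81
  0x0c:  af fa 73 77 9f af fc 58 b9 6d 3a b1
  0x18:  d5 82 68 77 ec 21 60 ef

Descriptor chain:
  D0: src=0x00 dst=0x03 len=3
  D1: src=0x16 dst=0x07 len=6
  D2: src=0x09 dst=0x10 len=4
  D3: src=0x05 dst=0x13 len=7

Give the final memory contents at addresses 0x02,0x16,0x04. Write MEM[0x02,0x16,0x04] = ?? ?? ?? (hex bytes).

MEM[0x02,0x16,0x04] = 67 b1 08

[0] 0x00->0x03 len=3 : c8 08 67
[1] 0x16->0x07 len=6 : 3a b1 d5 82 68 77
[2] 0x09->0x10 len=4 : d5 82 68 77
[3] 0x05->0x13 len=7 : 67 ac 3a b1 d5 82 68
query mem[0x02]=0x67, mem[0x16]=0xb1, mem[0x04]=0x08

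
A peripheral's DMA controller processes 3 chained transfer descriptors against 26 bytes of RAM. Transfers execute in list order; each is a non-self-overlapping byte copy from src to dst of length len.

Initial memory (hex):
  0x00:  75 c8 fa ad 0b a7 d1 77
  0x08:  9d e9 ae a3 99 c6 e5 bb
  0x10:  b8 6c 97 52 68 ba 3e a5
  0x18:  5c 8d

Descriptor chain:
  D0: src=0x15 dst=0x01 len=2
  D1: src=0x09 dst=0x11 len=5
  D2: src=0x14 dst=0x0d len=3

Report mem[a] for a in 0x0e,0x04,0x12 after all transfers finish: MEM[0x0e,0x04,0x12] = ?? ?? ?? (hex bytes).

  after D0: wrote 2B at 0x01 = ba3e
  after D1: wrote 5B at 0x11 = e9aea399c6
  after D2: wrote 3B at 0x0d = 99c63e
query mem[0x0e]=0xc6, mem[0x04]=0x0b, mem[0x12]=0xae

MEM[0x0e,0x04,0x12] = c6 0b ae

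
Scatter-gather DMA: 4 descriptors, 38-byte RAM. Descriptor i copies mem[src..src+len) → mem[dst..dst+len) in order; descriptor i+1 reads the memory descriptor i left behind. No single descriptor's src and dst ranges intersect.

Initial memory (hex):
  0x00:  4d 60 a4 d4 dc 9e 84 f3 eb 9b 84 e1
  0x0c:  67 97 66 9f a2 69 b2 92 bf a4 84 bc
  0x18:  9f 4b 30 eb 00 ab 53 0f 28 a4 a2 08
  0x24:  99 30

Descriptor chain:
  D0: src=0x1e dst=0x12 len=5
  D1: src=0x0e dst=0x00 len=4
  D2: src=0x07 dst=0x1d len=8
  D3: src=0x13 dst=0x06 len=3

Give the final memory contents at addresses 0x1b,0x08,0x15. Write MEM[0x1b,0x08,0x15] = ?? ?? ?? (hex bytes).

MEM[0x1b,0x08,0x15] = eb a4 a4

#0 dst[0x12+5] := {0x53,0x0f,0x28,0xa4,0xa2}
#1 dst[0x00+4] := {0x66,0x9f,0xa2,0x69}
#2 dst[0x1d+8] := {0xf3,0xeb,0x9b,0x84,0xe1,0x67,0x97,0x66}
#3 dst[0x06+3] := {0x0f,0x28,0xa4}
query mem[0x1b]=0xeb, mem[0x08]=0xa4, mem[0x15]=0xa4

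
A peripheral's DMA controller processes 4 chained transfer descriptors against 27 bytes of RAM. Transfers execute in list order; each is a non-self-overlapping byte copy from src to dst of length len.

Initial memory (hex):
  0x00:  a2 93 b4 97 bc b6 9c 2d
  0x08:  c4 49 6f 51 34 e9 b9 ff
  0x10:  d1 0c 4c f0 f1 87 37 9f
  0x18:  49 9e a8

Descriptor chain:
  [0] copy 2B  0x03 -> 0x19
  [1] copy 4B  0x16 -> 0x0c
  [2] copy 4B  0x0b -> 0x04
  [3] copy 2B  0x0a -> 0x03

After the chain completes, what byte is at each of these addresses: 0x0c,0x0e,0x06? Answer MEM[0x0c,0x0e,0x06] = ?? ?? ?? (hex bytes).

MEM[0x0c,0x0e,0x06] = 37 49 9f

[0] 0x03->0x19 len=2 : 97 bc
[1] 0x16->0x0c len=4 : 37 9f 49 97
[2] 0x0b->0x04 len=4 : 51 37 9f 49
[3] 0x0a->0x03 len=2 : 6f 51
query mem[0x0c]=0x37, mem[0x0e]=0x49, mem[0x06]=0x9f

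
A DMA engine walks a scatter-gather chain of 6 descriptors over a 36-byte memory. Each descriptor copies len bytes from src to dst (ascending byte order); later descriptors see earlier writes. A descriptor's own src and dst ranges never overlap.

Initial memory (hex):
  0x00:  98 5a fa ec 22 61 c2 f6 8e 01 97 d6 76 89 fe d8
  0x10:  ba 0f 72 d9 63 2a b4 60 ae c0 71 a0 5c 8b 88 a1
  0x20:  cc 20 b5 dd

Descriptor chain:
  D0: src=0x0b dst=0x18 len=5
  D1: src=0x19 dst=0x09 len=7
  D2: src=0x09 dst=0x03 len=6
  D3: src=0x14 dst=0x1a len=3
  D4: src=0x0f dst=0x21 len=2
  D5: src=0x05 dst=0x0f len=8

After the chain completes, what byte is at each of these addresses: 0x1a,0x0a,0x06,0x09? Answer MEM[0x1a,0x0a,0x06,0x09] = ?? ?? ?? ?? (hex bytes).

  after D0: wrote 5B at 0x18 = d67689fed8
  after D1: wrote 7B at 0x09 = 7689fed88b88a1
  after D2: wrote 6B at 0x03 = 7689fed88b88
  after D3: wrote 3B at 0x1a = 632ab4
  after D4: wrote 2B at 0x21 = a1ba
  after D5: wrote 8B at 0x0f = fed88b887689fed8
query mem[0x1a]=0x63, mem[0x0a]=0x89, mem[0x06]=0xd8, mem[0x09]=0x76

MEM[0x1a,0x0a,0x06,0x09] = 63 89 d8 76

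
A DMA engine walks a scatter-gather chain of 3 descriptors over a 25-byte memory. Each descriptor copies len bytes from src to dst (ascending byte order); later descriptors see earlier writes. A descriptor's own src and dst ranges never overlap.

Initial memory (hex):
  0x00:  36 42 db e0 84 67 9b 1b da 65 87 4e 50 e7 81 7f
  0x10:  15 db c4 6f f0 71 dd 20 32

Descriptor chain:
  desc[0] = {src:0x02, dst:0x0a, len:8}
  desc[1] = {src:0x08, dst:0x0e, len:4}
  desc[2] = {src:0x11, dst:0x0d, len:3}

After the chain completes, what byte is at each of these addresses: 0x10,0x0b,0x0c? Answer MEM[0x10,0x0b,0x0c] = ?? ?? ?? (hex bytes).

MEM[0x10,0x0b,0x0c] = db e0 84

#0 dst[0x0a+8] := {0xdb,0xe0,0x84,0x67,0x9b,0x1b,0xda,0x65}
#1 dst[0x0e+4] := {0xda,0x65,0xdb,0xe0}
#2 dst[0x0d+3] := {0xe0,0xc4,0x6f}
query mem[0x10]=0xdb, mem[0x0b]=0xe0, mem[0x0c]=0x84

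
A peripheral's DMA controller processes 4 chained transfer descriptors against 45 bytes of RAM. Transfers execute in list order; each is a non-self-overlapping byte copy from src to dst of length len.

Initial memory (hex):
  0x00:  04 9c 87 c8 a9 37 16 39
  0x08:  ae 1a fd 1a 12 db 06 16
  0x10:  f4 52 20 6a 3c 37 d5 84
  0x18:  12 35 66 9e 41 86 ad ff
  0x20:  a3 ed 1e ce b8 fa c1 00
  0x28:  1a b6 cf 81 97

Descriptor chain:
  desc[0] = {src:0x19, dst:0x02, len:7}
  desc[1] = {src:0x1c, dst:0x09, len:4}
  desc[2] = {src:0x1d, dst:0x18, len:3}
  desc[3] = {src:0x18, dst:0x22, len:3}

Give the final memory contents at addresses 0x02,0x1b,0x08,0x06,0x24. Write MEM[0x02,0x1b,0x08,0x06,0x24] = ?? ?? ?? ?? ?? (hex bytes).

MEM[0x02,0x1b,0x08,0x06,0x24] = 35 9e ff 86 ff

#0 dst[0x02+7] := {0x35,0x66,0x9e,0x41,0x86,0xad,0xff}
#1 dst[0x09+4] := {0x41,0x86,0xad,0xff}
#2 dst[0x18+3] := {0x86,0xad,0xff}
#3 dst[0x22+3] := {0x86,0xad,0xff}
query mem[0x02]=0x35, mem[0x1b]=0x9e, mem[0x08]=0xff, mem[0x06]=0x86, mem[0x24]=0xff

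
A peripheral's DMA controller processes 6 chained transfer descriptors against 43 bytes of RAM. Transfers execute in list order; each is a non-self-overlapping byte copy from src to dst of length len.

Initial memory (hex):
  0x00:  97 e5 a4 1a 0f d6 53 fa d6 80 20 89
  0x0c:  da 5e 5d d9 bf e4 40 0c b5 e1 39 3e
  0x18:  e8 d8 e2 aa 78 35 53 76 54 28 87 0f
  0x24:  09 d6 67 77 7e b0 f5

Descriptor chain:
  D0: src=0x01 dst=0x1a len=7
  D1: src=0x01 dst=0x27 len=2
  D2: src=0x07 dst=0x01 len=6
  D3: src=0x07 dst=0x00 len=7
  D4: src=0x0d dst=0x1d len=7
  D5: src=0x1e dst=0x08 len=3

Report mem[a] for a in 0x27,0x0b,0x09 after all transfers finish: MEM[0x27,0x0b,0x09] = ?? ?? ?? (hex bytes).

MEM[0x27,0x0b,0x09] = e5 89 d9

D0: mem[0x1a..0x20] <- [e5 a4 1a 0f d6 53 fa]
D1: mem[0x27..0x28] <- [e5 a4]
D2: mem[0x01..0x06] <- [fa d6 80 20 89 da]
D3: mem[0x00..0x06] <- [fa d6 80 20 89 da 5e]
D4: mem[0x1d..0x23] <- [5e 5d d9 bf e4 40 0c]
D5: mem[0x08..0x0a] <- [5d d9 bf]
query mem[0x27]=0xe5, mem[0x0b]=0x89, mem[0x09]=0xd9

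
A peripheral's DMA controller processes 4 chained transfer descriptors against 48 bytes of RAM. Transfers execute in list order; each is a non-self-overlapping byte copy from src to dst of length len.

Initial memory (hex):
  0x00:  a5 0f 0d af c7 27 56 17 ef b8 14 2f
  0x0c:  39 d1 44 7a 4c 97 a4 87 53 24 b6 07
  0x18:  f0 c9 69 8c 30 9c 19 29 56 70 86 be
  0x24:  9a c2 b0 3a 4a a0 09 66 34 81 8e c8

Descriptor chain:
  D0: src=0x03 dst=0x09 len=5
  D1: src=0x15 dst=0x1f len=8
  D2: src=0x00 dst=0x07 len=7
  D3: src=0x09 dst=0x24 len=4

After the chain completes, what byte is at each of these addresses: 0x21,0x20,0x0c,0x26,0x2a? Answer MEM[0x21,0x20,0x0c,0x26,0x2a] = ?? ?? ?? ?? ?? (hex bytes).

MEM[0x21,0x20,0x0c,0x26,0x2a] = 07 b6 27 c7 09

  after D0: wrote 5B at 0x09 = afc7275617
  after D1: wrote 8B at 0x1f = 24b607f0c9698c30
  after D2: wrote 7B at 0x07 = a50f0dafc72756
  after D3: wrote 4B at 0x24 = 0dafc727
query mem[0x21]=0x07, mem[0x20]=0xb6, mem[0x0c]=0x27, mem[0x26]=0xc7, mem[0x2a]=0x09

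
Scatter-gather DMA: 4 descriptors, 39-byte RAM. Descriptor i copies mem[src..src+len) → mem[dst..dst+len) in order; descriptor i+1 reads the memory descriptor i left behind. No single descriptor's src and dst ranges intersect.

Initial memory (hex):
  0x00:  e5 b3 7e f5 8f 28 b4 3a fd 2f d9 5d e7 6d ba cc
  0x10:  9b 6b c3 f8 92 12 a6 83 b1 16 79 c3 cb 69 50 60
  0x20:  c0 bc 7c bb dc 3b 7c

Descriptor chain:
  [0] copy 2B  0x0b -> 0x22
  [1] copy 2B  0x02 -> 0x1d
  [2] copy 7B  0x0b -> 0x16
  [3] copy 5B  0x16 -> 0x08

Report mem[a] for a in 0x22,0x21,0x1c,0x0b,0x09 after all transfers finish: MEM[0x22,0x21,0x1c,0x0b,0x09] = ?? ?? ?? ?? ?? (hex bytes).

D0: mem[0x22..0x23] <- [5d e7]
D1: mem[0x1d..0x1e] <- [7e f5]
D2: mem[0x16..0x1c] <- [5d e7 6d ba cc 9b 6b]
D3: mem[0x08..0x0c] <- [5d e7 6d ba cc]
query mem[0x22]=0x5d, mem[0x21]=0xbc, mem[0x1c]=0x6b, mem[0x0b]=0xba, mem[0x09]=0xe7

MEM[0x22,0x21,0x1c,0x0b,0x09] = 5d bc 6b ba e7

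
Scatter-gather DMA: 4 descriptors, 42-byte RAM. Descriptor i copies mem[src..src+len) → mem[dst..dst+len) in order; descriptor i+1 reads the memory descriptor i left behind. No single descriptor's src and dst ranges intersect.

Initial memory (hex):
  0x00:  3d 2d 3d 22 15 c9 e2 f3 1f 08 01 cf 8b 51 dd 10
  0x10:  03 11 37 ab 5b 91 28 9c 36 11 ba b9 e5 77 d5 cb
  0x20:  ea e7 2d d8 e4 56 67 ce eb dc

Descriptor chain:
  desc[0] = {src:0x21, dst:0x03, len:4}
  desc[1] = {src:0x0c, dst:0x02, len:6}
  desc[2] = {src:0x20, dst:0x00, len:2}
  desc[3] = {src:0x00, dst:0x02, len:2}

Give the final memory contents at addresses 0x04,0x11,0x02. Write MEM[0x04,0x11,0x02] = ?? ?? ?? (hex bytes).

MEM[0x04,0x11,0x02] = dd 11 ea

[0] 0x21->0x03 len=4 : e7 2d d8 e4
[1] 0x0c->0x02 len=6 : 8b 51 dd 10 03 11
[2] 0x20->0x00 len=2 : ea e7
[3] 0x00->0x02 len=2 : ea e7
query mem[0x04]=0xdd, mem[0x11]=0x11, mem[0x02]=0xea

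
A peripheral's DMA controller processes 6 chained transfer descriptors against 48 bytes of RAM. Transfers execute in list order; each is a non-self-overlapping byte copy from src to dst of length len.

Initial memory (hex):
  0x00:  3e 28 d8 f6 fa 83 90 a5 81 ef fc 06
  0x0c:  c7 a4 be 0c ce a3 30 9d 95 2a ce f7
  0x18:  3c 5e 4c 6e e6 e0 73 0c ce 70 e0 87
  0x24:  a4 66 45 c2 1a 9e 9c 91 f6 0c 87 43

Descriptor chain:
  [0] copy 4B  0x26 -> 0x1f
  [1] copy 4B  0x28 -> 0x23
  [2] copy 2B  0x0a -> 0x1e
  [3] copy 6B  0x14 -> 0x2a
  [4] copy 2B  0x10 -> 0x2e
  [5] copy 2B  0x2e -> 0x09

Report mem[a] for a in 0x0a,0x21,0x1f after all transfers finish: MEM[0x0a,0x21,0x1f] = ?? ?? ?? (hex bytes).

MEM[0x0a,0x21,0x1f] = a3 1a 06

[0] 0x26->0x1f len=4 : 45 c2 1a 9e
[1] 0x28->0x23 len=4 : 1a 9e 9c 91
[2] 0x0a->0x1e len=2 : fc 06
[3] 0x14->0x2a len=6 : 95 2a ce f7 3c 5e
[4] 0x10->0x2e len=2 : ce a3
[5] 0x2e->0x09 len=2 : ce a3
query mem[0x0a]=0xa3, mem[0x21]=0x1a, mem[0x1f]=0x06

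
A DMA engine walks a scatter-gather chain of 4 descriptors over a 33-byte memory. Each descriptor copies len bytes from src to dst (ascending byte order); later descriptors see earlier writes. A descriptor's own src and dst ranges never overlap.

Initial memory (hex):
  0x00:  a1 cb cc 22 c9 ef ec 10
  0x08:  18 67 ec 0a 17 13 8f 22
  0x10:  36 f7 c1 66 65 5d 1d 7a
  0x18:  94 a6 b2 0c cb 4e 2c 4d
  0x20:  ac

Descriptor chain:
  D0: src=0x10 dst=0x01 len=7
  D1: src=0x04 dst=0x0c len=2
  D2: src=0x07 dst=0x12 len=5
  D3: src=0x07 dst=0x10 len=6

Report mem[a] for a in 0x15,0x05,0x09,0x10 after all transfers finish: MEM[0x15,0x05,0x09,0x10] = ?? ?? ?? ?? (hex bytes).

MEM[0x15,0x05,0x09,0x10] = 66 65 67 1d

[0] 0x10->0x01 len=7 : 36 f7 c1 66 65 5d 1d
[1] 0x04->0x0c len=2 : 66 65
[2] 0x07->0x12 len=5 : 1d 18 67 ec 0a
[3] 0x07->0x10 len=6 : 1d 18 67 ec 0a 66
query mem[0x15]=0x66, mem[0x05]=0x65, mem[0x09]=0x67, mem[0x10]=0x1d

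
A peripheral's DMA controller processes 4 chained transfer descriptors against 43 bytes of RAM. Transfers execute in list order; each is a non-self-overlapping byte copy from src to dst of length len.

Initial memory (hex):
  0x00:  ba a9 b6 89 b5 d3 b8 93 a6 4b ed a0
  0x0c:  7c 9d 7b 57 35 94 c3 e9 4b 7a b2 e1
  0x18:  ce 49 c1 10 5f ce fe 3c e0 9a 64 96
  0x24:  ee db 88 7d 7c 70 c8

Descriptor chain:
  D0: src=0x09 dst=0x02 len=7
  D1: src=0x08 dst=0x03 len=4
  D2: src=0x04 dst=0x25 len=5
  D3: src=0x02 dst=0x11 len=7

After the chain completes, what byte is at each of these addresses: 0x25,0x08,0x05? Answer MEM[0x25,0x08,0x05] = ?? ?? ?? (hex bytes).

MEM[0x25,0x08,0x05] = 4b 57 ed

[0] 0x09->0x02 len=7 : 4b ed a0 7c 9d 7b 57
[1] 0x08->0x03 len=4 : 57 4b ed a0
[2] 0x04->0x25 len=5 : 4b ed a0 7b 57
[3] 0x02->0x11 len=7 : 4b 57 4b ed a0 7b 57
query mem[0x25]=0x4b, mem[0x08]=0x57, mem[0x05]=0xed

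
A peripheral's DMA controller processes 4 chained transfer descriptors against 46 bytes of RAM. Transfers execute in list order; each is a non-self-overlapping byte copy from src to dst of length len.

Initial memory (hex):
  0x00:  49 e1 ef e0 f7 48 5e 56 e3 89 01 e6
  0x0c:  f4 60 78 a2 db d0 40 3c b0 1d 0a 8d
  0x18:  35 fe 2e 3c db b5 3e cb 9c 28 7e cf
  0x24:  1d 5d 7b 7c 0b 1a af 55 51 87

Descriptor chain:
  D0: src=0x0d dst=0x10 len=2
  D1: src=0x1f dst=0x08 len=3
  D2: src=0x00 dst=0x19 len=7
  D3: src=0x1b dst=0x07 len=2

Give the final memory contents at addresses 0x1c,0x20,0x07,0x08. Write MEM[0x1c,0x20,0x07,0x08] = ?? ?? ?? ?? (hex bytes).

  after D0: wrote 2B at 0x10 = 6078
  after D1: wrote 3B at 0x08 = cb9c28
  after D2: wrote 7B at 0x19 = 49e1efe0f7485e
  after D3: wrote 2B at 0x07 = efe0
query mem[0x1c]=0xe0, mem[0x20]=0x9c, mem[0x07]=0xef, mem[0x08]=0xe0

MEM[0x1c,0x20,0x07,0x08] = e0 9c ef e0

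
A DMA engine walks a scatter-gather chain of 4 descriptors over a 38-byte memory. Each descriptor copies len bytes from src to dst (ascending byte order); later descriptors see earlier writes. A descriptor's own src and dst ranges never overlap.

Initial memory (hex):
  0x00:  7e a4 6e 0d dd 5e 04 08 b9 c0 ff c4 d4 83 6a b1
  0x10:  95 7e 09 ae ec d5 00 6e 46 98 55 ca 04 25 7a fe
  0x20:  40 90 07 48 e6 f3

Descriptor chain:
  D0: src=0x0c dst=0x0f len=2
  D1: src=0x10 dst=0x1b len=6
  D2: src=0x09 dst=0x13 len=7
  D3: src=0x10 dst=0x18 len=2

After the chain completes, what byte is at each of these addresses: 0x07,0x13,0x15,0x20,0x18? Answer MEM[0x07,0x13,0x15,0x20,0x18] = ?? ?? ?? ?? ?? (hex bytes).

D0: mem[0x0f..0x10] <- [d4 83]
D1: mem[0x1b..0x20] <- [83 7e 09 ae ec d5]
D2: mem[0x13..0x19] <- [c0 ff c4 d4 83 6a d4]
D3: mem[0x18..0x19] <- [83 7e]
query mem[0x07]=0x08, mem[0x13]=0xc0, mem[0x15]=0xc4, mem[0x20]=0xd5, mem[0x18]=0x83

MEM[0x07,0x13,0x15,0x20,0x18] = 08 c0 c4 d5 83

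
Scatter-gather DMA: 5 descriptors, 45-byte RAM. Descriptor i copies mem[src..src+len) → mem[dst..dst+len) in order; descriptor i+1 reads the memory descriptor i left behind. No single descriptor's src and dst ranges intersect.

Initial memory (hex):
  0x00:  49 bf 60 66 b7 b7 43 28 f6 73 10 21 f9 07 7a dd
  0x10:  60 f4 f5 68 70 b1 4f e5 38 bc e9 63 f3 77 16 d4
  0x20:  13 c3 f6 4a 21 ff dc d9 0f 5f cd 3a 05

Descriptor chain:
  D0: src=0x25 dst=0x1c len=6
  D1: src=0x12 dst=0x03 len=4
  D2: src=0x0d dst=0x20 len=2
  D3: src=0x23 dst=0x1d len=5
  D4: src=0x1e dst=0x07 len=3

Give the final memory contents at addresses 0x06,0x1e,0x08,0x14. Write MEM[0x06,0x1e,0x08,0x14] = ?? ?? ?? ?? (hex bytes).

#0 dst[0x1c+6] := {0xff,0xdc,0xd9,0x0f,0x5f,0xcd}
#1 dst[0x03+4] := {0xf5,0x68,0x70,0xb1}
#2 dst[0x20+2] := {0x07,0x7a}
#3 dst[0x1d+5] := {0x4a,0x21,0xff,0xdc,0xd9}
#4 dst[0x07+3] := {0x21,0xff,0xdc}
query mem[0x06]=0xb1, mem[0x1e]=0x21, mem[0x08]=0xff, mem[0x14]=0x70

MEM[0x06,0x1e,0x08,0x14] = b1 21 ff 70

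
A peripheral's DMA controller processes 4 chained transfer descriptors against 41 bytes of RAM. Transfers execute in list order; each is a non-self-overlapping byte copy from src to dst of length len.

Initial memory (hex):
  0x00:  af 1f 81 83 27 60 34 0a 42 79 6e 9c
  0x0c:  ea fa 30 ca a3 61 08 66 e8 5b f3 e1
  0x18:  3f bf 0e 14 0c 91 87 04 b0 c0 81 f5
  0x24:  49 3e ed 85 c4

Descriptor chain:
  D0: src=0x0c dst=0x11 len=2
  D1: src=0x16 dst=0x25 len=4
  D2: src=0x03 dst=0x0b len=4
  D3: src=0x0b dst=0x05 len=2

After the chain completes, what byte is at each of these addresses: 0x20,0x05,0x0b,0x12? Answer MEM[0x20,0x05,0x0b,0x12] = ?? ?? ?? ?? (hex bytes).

D0: mem[0x11..0x12] <- [ea fa]
D1: mem[0x25..0x28] <- [f3 e1 3f bf]
D2: mem[0x0b..0x0e] <- [83 27 60 34]
D3: mem[0x05..0x06] <- [83 27]
query mem[0x20]=0xb0, mem[0x05]=0x83, mem[0x0b]=0x83, mem[0x12]=0xfa

MEM[0x20,0x05,0x0b,0x12] = b0 83 83 fa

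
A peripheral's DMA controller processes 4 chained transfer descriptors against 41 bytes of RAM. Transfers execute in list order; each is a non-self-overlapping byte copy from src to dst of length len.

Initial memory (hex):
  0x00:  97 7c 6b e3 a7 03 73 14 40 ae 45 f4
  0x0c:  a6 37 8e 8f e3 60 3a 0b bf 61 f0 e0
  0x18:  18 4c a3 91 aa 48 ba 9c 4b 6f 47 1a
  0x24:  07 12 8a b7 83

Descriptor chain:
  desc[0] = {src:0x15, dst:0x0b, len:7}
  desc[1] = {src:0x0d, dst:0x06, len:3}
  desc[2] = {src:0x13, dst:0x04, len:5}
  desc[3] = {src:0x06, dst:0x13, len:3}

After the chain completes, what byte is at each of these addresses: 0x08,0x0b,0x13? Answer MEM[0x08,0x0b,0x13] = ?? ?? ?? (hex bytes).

D0: mem[0x0b..0x11] <- [61 f0 e0 18 4c a3 91]
D1: mem[0x06..0x08] <- [e0 18 4c]
D2: mem[0x04..0x08] <- [0b bf 61 f0 e0]
D3: mem[0x13..0x15] <- [61 f0 e0]
query mem[0x08]=0xe0, mem[0x0b]=0x61, mem[0x13]=0x61

MEM[0x08,0x0b,0x13] = e0 61 61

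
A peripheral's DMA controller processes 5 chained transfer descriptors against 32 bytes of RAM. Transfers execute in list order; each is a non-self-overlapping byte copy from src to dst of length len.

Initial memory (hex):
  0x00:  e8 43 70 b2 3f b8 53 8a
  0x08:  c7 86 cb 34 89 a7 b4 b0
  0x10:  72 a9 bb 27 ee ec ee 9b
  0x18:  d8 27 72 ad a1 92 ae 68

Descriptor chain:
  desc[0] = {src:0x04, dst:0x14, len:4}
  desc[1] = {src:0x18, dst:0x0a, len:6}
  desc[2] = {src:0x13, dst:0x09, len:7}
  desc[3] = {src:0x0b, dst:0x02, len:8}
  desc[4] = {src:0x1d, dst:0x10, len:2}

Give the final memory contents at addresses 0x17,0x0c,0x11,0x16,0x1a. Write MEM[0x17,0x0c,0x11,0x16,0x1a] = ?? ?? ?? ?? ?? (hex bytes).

D0: mem[0x14..0x17] <- [3f b8 53 8a]
D1: mem[0x0a..0x0f] <- [d8 27 72 ad a1 92]
D2: mem[0x09..0x0f] <- [27 3f b8 53 8a d8 27]
D3: mem[0x02..0x09] <- [b8 53 8a d8 27 72 a9 bb]
D4: mem[0x10..0x11] <- [92 ae]
query mem[0x17]=0x8a, mem[0x0c]=0x53, mem[0x11]=0xae, mem[0x16]=0x53, mem[0x1a]=0x72

MEM[0x17,0x0c,0x11,0x16,0x1a] = 8a 53 ae 53 72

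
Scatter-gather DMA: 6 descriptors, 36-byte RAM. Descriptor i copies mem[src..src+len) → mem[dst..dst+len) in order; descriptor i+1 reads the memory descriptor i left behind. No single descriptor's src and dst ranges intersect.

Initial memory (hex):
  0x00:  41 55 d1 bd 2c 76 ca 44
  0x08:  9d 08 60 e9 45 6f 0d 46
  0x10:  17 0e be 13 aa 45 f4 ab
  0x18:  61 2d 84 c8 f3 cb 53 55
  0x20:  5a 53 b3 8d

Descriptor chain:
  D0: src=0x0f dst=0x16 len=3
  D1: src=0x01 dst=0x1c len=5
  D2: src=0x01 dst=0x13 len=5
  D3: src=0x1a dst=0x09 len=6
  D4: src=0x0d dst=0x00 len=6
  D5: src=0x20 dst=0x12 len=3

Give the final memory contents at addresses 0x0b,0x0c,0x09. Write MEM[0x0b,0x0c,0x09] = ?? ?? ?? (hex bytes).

MEM[0x0b,0x0c,0x09] = 55 d1 84

  after D0: wrote 3B at 0x16 = 46170e
  after D1: wrote 5B at 0x1c = 55d1bd2c76
  after D2: wrote 5B at 0x13 = 55d1bd2c76
  after D3: wrote 6B at 0x09 = 84c855d1bd2c
  after D4: wrote 6B at 0x00 = bd2c46170ebe
  after D5: wrote 3B at 0x12 = 7653b3
query mem[0x0b]=0x55, mem[0x0c]=0xd1, mem[0x09]=0x84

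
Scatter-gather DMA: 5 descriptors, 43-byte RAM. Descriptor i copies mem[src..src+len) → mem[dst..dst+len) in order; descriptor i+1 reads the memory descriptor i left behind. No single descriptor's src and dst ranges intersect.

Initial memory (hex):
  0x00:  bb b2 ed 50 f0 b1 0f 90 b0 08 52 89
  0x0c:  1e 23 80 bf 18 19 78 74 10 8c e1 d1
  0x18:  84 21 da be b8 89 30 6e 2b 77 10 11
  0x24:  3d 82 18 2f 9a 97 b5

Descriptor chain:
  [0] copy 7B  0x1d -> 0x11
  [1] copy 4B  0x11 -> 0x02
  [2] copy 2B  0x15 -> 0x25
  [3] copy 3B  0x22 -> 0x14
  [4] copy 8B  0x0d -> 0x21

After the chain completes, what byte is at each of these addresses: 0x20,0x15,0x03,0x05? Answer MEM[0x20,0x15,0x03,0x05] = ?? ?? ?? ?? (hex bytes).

MEM[0x20,0x15,0x03,0x05] = 2b 11 30 2b

#0 dst[0x11+7] := {0x89,0x30,0x6e,0x2b,0x77,0x10,0x11}
#1 dst[0x02+4] := {0x89,0x30,0x6e,0x2b}
#2 dst[0x25+2] := {0x77,0x10}
#3 dst[0x14+3] := {0x10,0x11,0x3d}
#4 dst[0x21+8] := {0x23,0x80,0xbf,0x18,0x89,0x30,0x6e,0x10}
query mem[0x20]=0x2b, mem[0x15]=0x11, mem[0x03]=0x30, mem[0x05]=0x2b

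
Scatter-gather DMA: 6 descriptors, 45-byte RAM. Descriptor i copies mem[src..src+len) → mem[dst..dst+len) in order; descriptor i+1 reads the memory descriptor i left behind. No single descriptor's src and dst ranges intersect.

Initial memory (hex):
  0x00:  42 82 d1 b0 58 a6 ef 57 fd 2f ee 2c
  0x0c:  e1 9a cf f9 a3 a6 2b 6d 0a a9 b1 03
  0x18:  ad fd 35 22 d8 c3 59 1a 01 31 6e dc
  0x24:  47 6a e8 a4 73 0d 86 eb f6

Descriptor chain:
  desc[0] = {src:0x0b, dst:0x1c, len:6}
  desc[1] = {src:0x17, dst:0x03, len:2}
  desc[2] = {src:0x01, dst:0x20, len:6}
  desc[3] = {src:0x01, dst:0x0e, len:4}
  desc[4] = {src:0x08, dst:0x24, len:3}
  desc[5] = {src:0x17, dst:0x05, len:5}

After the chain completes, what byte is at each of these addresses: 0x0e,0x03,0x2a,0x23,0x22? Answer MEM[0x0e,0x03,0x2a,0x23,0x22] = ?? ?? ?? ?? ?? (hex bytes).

#0 dst[0x1c+6] := {0x2c,0xe1,0x9a,0xcf,0xf9,0xa3}
#1 dst[0x03+2] := {0x03,0xad}
#2 dst[0x20+6] := {0x82,0xd1,0x03,0xad,0xa6,0xef}
#3 dst[0x0e+4] := {0x82,0xd1,0x03,0xad}
#4 dst[0x24+3] := {0xfd,0x2f,0xee}
#5 dst[0x05+5] := {0x03,0xad,0xfd,0x35,0x22}
query mem[0x0e]=0x82, mem[0x03]=0x03, mem[0x2a]=0x86, mem[0x23]=0xad, mem[0x22]=0x03

MEM[0x0e,0x03,0x2a,0x23,0x22] = 82 03 86 ad 03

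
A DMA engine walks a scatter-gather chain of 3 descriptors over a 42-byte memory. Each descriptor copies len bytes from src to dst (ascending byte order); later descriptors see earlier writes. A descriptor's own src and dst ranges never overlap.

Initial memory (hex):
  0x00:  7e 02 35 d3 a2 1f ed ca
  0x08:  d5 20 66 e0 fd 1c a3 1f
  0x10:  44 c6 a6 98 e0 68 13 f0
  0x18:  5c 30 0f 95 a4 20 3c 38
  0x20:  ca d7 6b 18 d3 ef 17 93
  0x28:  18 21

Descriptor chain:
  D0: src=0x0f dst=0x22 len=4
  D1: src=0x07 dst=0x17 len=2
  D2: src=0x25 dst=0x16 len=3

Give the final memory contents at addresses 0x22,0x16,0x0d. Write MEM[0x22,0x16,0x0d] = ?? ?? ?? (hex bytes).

D0: mem[0x22..0x25] <- [1f 44 c6 a6]
D1: mem[0x17..0x18] <- [ca d5]
D2: mem[0x16..0x18] <- [a6 17 93]
query mem[0x22]=0x1f, mem[0x16]=0xa6, mem[0x0d]=0x1c

MEM[0x22,0x16,0x0d] = 1f a6 1c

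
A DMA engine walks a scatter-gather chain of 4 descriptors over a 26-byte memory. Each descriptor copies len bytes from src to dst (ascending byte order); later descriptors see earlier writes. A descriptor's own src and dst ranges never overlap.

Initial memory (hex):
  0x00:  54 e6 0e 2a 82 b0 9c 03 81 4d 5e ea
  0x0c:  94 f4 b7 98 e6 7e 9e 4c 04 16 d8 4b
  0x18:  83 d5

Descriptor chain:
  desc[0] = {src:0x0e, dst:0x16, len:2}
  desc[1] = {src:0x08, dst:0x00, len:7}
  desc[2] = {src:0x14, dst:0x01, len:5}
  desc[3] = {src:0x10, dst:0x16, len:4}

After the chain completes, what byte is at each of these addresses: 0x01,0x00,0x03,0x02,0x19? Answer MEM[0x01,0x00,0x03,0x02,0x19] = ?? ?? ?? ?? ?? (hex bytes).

MEM[0x01,0x00,0x03,0x02,0x19] = 04 81 b7 16 4c

[0] 0x0e->0x16 len=2 : b7 98
[1] 0x08->0x00 len=7 : 81 4d 5e ea 94 f4 b7
[2] 0x14->0x01 len=5 : 04 16 b7 98 83
[3] 0x10->0x16 len=4 : e6 7e 9e 4c
query mem[0x01]=0x04, mem[0x00]=0x81, mem[0x03]=0xb7, mem[0x02]=0x16, mem[0x19]=0x4c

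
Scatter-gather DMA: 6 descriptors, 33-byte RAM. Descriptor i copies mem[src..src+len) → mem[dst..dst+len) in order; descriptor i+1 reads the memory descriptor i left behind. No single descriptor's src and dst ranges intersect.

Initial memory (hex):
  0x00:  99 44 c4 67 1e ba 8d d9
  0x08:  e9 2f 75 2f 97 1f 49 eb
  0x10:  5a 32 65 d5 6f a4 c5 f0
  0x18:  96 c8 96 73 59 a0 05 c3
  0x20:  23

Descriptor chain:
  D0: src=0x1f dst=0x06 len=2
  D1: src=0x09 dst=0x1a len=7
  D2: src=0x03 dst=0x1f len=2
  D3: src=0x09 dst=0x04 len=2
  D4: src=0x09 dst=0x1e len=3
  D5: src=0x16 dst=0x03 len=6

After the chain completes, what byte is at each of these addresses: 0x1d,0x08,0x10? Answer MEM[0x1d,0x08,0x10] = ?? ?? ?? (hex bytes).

MEM[0x1d,0x08,0x10] = 97 75 5a

#0 dst[0x06+2] := {0xc3,0x23}
#1 dst[0x1a+7] := {0x2f,0x75,0x2f,0x97,0x1f,0x49,0xeb}
#2 dst[0x1f+2] := {0x67,0x1e}
#3 dst[0x04+2] := {0x2f,0x75}
#4 dst[0x1e+3] := {0x2f,0x75,0x2f}
#5 dst[0x03+6] := {0xc5,0xf0,0x96,0xc8,0x2f,0x75}
query mem[0x1d]=0x97, mem[0x08]=0x75, mem[0x10]=0x5a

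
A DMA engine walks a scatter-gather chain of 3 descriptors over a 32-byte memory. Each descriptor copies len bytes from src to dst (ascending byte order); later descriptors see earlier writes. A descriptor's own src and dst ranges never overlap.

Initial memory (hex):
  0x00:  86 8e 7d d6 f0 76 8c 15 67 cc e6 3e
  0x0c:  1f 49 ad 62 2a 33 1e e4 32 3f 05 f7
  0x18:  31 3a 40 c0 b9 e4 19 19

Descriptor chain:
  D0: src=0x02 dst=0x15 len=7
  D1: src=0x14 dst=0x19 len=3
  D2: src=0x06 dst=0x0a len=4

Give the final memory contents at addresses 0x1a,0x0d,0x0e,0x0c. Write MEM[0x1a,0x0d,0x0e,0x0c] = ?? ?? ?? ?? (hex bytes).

D0: mem[0x15..0x1b] <- [7d d6 f0 76 8c 15 67]
D1: mem[0x19..0x1b] <- [32 7d d6]
D2: mem[0x0a..0x0d] <- [8c 15 67 cc]
query mem[0x1a]=0x7d, mem[0x0d]=0xcc, mem[0x0e]=0xad, mem[0x0c]=0x67

MEM[0x1a,0x0d,0x0e,0x0c] = 7d cc ad 67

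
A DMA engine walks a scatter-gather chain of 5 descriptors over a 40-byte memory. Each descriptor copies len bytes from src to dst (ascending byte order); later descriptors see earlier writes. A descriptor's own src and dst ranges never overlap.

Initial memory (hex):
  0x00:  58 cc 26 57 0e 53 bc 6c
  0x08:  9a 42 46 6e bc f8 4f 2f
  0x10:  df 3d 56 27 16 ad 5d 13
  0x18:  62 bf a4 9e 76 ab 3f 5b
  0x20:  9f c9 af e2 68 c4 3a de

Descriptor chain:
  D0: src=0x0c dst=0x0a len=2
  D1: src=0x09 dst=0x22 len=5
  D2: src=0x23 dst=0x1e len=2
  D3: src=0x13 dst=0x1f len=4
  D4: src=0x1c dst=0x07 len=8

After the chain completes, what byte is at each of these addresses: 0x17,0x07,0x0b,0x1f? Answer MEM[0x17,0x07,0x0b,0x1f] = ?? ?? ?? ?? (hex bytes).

D0: mem[0x0a..0x0b] <- [bc f8]
D1: mem[0x22..0x26] <- [42 bc f8 bc f8]
D2: mem[0x1e..0x1f] <- [bc f8]
D3: mem[0x1f..0x22] <- [27 16 ad 5d]
D4: mem[0x07..0x0e] <- [76 ab bc 27 16 ad 5d bc]
query mem[0x17]=0x13, mem[0x07]=0x76, mem[0x0b]=0x16, mem[0x1f]=0x27

MEM[0x17,0x07,0x0b,0x1f] = 13 76 16 27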